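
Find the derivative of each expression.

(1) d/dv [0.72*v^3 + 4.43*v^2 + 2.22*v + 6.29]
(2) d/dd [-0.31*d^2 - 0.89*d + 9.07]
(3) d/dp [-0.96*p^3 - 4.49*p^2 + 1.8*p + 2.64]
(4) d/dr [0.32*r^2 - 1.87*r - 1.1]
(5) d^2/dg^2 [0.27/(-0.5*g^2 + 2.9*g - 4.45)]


(1) = 2.16*v^2 + 8.86*v + 2.22
(2) = -0.62*d - 0.89
(3) = -2.88*p^2 - 8.98*p + 1.8
(4) = 0.64*r - 1.87
(5) = 0.27*(0.5*g^2 - 2.9*g - (1.0*g - 2.9)*(2.0*g - 5.8) + 4.45)/(0.5*g^2 - 2.9*g + 4.45)^3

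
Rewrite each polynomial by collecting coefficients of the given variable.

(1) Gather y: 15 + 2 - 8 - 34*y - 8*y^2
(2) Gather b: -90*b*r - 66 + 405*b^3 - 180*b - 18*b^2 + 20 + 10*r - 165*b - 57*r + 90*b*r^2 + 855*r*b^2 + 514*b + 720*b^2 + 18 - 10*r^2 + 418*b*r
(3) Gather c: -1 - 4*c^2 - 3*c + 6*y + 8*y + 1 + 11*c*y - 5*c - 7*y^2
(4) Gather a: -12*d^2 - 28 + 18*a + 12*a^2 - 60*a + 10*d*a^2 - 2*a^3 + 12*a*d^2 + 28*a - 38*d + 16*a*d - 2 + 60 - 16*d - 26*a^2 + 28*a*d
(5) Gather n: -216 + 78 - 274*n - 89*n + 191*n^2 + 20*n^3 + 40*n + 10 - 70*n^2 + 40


(1) = -8*y^2 - 34*y + 9
(2) = 405*b^3 + b^2*(855*r + 702) + b*(90*r^2 + 328*r + 169) - 10*r^2 - 47*r - 28
(3) = -4*c^2 + c*(11*y - 8) - 7*y^2 + 14*y
(4) = -2*a^3 + a^2*(10*d - 14) + a*(12*d^2 + 44*d - 14) - 12*d^2 - 54*d + 30
(5) = 20*n^3 + 121*n^2 - 323*n - 88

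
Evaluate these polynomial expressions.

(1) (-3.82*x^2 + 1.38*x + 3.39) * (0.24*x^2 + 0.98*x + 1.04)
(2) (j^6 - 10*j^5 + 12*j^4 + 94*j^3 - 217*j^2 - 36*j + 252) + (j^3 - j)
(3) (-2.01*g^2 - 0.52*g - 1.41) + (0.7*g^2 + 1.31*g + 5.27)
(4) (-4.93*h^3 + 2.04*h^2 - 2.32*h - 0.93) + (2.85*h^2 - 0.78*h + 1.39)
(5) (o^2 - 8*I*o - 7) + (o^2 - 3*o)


(1) = -0.9168*x^4 - 3.4124*x^3 - 1.8068*x^2 + 4.7574*x + 3.5256
(2) = j^6 - 10*j^5 + 12*j^4 + 95*j^3 - 217*j^2 - 37*j + 252
(3) = -1.31*g^2 + 0.79*g + 3.86
(4) = -4.93*h^3 + 4.89*h^2 - 3.1*h + 0.46
(5) = 2*o^2 - 3*o - 8*I*o - 7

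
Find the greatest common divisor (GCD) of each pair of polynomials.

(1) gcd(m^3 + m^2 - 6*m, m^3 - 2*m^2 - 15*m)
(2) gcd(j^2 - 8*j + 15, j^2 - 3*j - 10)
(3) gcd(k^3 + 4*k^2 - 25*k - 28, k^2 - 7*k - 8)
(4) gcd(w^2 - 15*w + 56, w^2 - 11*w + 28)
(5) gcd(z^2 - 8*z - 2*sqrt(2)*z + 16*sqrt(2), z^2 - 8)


(1) = gcd(m*(m - 2)*(m + 3), m*(m - 5)*(m + 3)) = m^2 + 3*m
(2) = gcd((j - 5)*(j - 3), (j - 5)*(j + 2)) = j - 5
(3) = k + 1
(4) = w - 7
(5) = z - 2*sqrt(2)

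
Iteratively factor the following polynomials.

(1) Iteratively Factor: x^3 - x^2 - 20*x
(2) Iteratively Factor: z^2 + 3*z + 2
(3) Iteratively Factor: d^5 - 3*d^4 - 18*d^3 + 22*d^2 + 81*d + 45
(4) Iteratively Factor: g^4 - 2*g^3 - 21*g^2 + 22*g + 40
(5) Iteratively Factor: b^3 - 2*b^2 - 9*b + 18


(1) = (x + 4)*(x^2 - 5*x) = (x - 5)*(x + 4)*(x)
(2) = (z + 2)*(z + 1)
(3) = (d + 3)*(d^4 - 6*d^3 + 22*d + 15) = (d + 1)*(d + 3)*(d^3 - 7*d^2 + 7*d + 15) = (d + 1)^2*(d + 3)*(d^2 - 8*d + 15) = (d - 5)*(d + 1)^2*(d + 3)*(d - 3)
(4) = (g + 4)*(g^3 - 6*g^2 + 3*g + 10) = (g + 1)*(g + 4)*(g^2 - 7*g + 10) = (g - 5)*(g + 1)*(g + 4)*(g - 2)
(5) = (b - 3)*(b^2 + b - 6) = (b - 3)*(b - 2)*(b + 3)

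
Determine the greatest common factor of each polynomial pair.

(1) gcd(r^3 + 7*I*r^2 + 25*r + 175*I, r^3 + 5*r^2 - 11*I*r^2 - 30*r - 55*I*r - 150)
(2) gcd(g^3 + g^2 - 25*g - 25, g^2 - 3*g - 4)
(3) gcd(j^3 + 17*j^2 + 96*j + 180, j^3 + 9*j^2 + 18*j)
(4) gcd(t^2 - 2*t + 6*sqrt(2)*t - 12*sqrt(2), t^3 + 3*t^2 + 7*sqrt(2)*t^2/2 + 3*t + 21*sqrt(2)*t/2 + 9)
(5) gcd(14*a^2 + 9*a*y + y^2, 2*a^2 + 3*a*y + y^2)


(1) = gcd((r - 5*I)*(r + 5*I)*(r + 7*I), (r + 5)*(r - 6*I)*(r - 5*I)) = r - 5*I
(2) = gcd((g - 5)*(g + 1)*(g + 5), (g - 4)*(g + 1)) = g + 1
(3) = gcd((j + 5)*(j + 6)^2, j*(j + 3)*(j + 6)) = j + 6
(4) = gcd((t - 2)*(t + 6*sqrt(2)), (t + 3)*(t + sqrt(2)/2)*(t + 3*sqrt(2))) = 1
(5) = gcd((2*a + y)*(7*a + y), (a + y)*(2*a + y)) = 2*a + y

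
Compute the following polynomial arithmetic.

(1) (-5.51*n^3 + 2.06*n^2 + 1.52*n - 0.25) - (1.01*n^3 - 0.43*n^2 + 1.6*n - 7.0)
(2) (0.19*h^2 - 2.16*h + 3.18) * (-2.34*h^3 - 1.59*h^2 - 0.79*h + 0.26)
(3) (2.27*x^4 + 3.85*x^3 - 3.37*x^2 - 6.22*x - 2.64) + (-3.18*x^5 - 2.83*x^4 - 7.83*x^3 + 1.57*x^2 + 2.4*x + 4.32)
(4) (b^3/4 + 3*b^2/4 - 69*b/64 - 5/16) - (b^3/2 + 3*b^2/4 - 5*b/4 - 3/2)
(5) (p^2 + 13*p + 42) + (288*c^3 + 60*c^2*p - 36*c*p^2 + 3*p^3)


(1) = -6.52*n^3 + 2.49*n^2 - 0.08*n + 6.75
(2) = -0.4446*h^5 + 4.7523*h^4 - 4.1569*h^3 - 3.3004*h^2 - 3.0738*h + 0.8268
(3) = -3.18*x^5 - 0.56*x^4 - 3.98*x^3 - 1.8*x^2 - 3.82*x + 1.68
(4) = -b^3/4 + 11*b/64 + 19/16
(5) = 288*c^3 + 60*c^2*p - 36*c*p^2 + 3*p^3 + p^2 + 13*p + 42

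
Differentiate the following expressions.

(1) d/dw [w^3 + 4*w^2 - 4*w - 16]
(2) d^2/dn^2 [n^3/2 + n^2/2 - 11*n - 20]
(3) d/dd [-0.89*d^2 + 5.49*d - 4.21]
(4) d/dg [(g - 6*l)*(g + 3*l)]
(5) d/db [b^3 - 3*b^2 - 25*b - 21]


(1) = 3*w^2 + 8*w - 4
(2) = 3*n + 1
(3) = 5.49 - 1.78*d
(4) = 2*g - 3*l
(5) = 3*b^2 - 6*b - 25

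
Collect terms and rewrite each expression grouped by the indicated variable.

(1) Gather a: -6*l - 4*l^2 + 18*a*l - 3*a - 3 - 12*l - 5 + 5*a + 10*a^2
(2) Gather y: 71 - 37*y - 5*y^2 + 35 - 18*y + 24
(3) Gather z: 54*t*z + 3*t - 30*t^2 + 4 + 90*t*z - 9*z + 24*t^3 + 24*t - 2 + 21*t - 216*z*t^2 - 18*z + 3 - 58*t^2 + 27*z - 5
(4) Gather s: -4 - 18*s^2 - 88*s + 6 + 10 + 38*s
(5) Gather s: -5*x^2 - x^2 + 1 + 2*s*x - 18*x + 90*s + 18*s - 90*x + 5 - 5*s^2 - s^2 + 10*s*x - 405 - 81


(1) = 10*a^2 + a*(18*l + 2) - 4*l^2 - 18*l - 8
(2) = -5*y^2 - 55*y + 130
(3) = 24*t^3 - 88*t^2 + 48*t + z*(-216*t^2 + 144*t)
(4) = -18*s^2 - 50*s + 12
(5) = -6*s^2 + s*(12*x + 108) - 6*x^2 - 108*x - 480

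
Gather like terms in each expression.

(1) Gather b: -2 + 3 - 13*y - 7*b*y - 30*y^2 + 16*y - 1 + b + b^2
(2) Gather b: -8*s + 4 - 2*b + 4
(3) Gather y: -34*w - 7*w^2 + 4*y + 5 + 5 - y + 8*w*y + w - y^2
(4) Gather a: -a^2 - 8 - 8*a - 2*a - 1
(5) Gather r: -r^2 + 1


(1) = b^2 + b*(1 - 7*y) - 30*y^2 + 3*y
(2) = -2*b - 8*s + 8
(3) = -7*w^2 - 33*w - y^2 + y*(8*w + 3) + 10
(4) = -a^2 - 10*a - 9
(5) = 1 - r^2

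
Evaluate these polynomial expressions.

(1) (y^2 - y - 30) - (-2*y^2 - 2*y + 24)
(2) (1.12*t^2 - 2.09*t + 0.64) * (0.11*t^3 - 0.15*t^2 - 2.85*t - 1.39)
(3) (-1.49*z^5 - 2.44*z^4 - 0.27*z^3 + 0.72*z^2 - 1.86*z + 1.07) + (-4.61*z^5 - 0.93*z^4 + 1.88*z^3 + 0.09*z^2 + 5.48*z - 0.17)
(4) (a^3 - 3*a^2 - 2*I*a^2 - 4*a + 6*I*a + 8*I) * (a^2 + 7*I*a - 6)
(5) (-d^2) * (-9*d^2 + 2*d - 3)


(1) = 3*y^2 + y - 54
(2) = 0.1232*t^5 - 0.3979*t^4 - 2.8081*t^3 + 4.3037*t^2 + 1.0811*t - 0.8896
(3) = -6.1*z^5 - 3.37*z^4 + 1.61*z^3 + 0.81*z^2 + 3.62*z + 0.9
(4) = a^5 - 3*a^4 + 5*I*a^4 + 4*a^3 - 15*I*a^3 - 24*a^2 - 8*I*a^2 - 32*a - 36*I*a - 48*I
(5) = 9*d^4 - 2*d^3 + 3*d^2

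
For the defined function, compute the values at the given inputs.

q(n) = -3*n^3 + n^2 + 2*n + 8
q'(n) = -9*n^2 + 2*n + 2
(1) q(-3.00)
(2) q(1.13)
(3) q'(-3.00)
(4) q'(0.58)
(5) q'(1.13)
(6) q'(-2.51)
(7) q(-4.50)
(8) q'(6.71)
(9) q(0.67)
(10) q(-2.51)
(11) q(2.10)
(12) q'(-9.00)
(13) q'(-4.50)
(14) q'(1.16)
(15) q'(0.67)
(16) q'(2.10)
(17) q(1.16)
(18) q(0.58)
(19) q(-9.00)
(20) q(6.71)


(1) = 92.00
(2) = 7.21
(3) = -85.00
(4) = 0.13
(5) = -7.23
(6) = -59.72
(7) = 292.62
(8) = -389.80
(9) = 8.89
(10) = 56.72
(11) = -11.17
(12) = -745.00
(13) = -189.25
(14) = -7.79
(15) = -0.70
(16) = -33.49
(17) = 6.98
(18) = 8.91
(19) = 2258.00
(20) = -839.89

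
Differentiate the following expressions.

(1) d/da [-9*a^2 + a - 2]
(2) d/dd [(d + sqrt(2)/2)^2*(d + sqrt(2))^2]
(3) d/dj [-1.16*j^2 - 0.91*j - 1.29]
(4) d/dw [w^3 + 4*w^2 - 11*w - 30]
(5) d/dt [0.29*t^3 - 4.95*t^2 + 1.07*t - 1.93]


(1) = 1 - 18*a
(2) = 4*d^3 + 9*sqrt(2)*d^2 + 13*d + 3*sqrt(2)
(3) = -2.32*j - 0.91
(4) = 3*w^2 + 8*w - 11
(5) = 0.87*t^2 - 9.9*t + 1.07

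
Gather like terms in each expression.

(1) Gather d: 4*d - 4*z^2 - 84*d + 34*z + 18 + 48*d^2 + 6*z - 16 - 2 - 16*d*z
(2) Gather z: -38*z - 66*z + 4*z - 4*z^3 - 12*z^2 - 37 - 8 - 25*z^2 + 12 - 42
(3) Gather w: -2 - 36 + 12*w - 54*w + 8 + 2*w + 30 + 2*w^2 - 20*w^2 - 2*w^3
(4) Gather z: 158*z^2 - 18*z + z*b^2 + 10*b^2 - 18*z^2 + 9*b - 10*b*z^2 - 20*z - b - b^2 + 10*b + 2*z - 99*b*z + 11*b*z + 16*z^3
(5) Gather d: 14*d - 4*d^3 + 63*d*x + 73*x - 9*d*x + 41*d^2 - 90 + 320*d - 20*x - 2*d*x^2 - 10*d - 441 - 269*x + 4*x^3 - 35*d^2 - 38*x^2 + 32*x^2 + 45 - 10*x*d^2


(1) = 48*d^2 + d*(-16*z - 80) - 4*z^2 + 40*z
(2) = -4*z^3 - 37*z^2 - 100*z - 75
(3) = -2*w^3 - 18*w^2 - 40*w
(4) = 9*b^2 + 18*b + 16*z^3 + z^2*(140 - 10*b) + z*(b^2 - 88*b - 36)
(5) = -4*d^3 + d^2*(6 - 10*x) + d*(-2*x^2 + 54*x + 324) + 4*x^3 - 6*x^2 - 216*x - 486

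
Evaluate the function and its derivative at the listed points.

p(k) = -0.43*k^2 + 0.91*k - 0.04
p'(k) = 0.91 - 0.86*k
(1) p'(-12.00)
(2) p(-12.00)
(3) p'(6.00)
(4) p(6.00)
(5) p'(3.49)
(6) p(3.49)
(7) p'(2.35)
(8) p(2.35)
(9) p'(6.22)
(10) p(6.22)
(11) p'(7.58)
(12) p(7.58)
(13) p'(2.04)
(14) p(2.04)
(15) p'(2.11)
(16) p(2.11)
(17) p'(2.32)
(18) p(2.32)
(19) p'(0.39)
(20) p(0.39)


(1) = 11.23
(2) = -72.88
(3) = -4.25
(4) = -10.06
(5) = -2.09
(6) = -2.10
(7) = -1.11
(8) = -0.28
(9) = -4.44
(10) = -11.02
(11) = -5.61
(12) = -17.85
(13) = -0.84
(14) = 0.03
(15) = -0.90
(16) = -0.03
(17) = -1.09
(18) = -0.24
(19) = 0.57
(20) = 0.25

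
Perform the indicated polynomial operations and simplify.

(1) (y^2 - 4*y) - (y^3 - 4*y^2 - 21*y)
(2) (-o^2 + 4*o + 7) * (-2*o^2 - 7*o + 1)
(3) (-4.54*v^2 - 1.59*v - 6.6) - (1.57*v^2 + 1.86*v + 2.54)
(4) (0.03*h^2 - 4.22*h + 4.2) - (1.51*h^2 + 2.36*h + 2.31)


(1) = -y^3 + 5*y^2 + 17*y
(2) = 2*o^4 - o^3 - 43*o^2 - 45*o + 7
(3) = -6.11*v^2 - 3.45*v - 9.14
(4) = -1.48*h^2 - 6.58*h + 1.89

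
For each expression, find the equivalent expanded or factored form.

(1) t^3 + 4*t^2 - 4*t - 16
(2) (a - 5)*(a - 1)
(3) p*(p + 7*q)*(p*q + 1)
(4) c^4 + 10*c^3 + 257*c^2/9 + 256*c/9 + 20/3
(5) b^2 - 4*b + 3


(1) = (t - 2)*(t + 2)*(t + 4)
(2) = a^2 - 6*a + 5
(3) = p^3*q + 7*p^2*q^2 + p^2 + 7*p*q
(4) = (c + 1/3)*(c + 5/3)*(c + 2)*(c + 6)
(5) = (b - 3)*(b - 1)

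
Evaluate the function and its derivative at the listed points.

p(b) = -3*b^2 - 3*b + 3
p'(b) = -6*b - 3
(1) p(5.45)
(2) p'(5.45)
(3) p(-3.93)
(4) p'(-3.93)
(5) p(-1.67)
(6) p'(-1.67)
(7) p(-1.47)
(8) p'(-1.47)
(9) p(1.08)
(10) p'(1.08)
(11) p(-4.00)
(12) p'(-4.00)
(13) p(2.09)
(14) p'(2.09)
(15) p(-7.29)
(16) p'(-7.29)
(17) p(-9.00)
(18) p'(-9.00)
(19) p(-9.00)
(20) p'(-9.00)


(1) = -102.46
(2) = -35.70
(3) = -31.54
(4) = 20.58
(5) = -0.36
(6) = 7.02
(7) = 0.93
(8) = 5.82
(9) = -3.74
(10) = -9.48
(11) = -33.00
(12) = 21.00
(13) = -16.37
(14) = -15.54
(15) = -134.56
(16) = 40.74
(17) = -213.00
(18) = 51.00
(19) = -213.00
(20) = 51.00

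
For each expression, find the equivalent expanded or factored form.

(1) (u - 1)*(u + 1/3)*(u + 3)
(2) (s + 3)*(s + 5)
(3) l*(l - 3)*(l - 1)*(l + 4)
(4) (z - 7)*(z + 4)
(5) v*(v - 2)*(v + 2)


(1) = u^3 + 7*u^2/3 - 7*u/3 - 1
(2) = s^2 + 8*s + 15
(3) = l^4 - 13*l^2 + 12*l
(4) = z^2 - 3*z - 28
(5) = v^3 - 4*v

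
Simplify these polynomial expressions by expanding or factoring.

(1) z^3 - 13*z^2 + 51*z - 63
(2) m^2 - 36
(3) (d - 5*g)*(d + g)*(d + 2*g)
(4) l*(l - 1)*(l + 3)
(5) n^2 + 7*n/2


(1) = (z - 7)*(z - 3)^2
(2) = (m - 6)*(m + 6)
(3) = d^3 - 2*d^2*g - 13*d*g^2 - 10*g^3
(4) = l^3 + 2*l^2 - 3*l
(5) = n*(n + 7/2)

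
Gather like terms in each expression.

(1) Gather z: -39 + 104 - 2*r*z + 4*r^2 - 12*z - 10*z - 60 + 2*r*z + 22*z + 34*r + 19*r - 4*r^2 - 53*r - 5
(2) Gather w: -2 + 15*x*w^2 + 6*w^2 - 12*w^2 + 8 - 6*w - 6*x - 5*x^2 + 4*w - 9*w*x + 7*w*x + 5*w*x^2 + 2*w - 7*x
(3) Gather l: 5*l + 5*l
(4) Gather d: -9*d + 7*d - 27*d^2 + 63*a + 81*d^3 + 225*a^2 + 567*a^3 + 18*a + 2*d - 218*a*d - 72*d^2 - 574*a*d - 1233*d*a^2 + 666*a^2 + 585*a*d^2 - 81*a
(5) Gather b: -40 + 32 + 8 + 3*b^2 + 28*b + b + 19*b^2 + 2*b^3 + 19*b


(1) = 0
(2) = w^2*(15*x - 6) + w*(5*x^2 - 2*x) - 5*x^2 - 13*x + 6
(3) = 10*l
(4) = 567*a^3 + 891*a^2 + 81*d^3 + d^2*(585*a - 99) + d*(-1233*a^2 - 792*a)
(5) = 2*b^3 + 22*b^2 + 48*b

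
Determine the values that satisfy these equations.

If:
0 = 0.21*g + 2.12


Then:
g = -10.10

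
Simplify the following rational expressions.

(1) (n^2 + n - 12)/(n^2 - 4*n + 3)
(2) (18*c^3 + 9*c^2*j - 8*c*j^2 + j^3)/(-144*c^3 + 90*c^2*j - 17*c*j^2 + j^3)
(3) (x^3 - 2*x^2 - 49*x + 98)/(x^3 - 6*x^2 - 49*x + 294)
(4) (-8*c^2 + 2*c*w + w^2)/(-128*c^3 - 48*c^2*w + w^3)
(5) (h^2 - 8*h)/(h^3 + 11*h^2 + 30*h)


(1) = (n + 4)/(n - 1)
(2) = (-c - j)/(8*c - j)
(3) = (x - 2)/(x - 6)
(4) = (-2*c + w)/(-32*c^2 - 4*c*w + w^2)
(5) = (h - 8)/(h^2 + 11*h + 30)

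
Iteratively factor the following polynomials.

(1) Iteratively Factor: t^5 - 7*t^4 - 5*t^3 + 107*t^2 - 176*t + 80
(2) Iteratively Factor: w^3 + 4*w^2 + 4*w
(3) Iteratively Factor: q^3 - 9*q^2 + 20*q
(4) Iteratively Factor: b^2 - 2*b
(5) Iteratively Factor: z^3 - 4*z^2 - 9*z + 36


(1) = (t + 4)*(t^4 - 11*t^3 + 39*t^2 - 49*t + 20) = (t - 5)*(t + 4)*(t^3 - 6*t^2 + 9*t - 4) = (t - 5)*(t - 4)*(t + 4)*(t^2 - 2*t + 1) = (t - 5)*(t - 4)*(t - 1)*(t + 4)*(t - 1)
(2) = (w)*(w^2 + 4*w + 4) = w*(w + 2)*(w + 2)
(3) = (q)*(q^2 - 9*q + 20) = q*(q - 4)*(q - 5)
(4) = (b)*(b - 2)
(5) = (z - 3)*(z^2 - z - 12) = (z - 3)*(z + 3)*(z - 4)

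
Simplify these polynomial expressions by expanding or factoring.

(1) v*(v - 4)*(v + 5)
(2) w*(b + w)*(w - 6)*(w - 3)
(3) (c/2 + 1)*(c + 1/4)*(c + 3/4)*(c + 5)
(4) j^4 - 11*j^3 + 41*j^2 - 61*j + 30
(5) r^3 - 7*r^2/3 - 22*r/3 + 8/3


(1) = v^3 + v^2 - 20*v
(2) = b*w^3 - 9*b*w^2 + 18*b*w + w^4 - 9*w^3 + 18*w^2
(3) = c^4/2 + 4*c^3 + 275*c^2/32 + 181*c/32 + 15/16
(4) = (j - 5)*(j - 3)*(j - 2)*(j - 1)
(5) = (r - 4)*(r - 1/3)*(r + 2)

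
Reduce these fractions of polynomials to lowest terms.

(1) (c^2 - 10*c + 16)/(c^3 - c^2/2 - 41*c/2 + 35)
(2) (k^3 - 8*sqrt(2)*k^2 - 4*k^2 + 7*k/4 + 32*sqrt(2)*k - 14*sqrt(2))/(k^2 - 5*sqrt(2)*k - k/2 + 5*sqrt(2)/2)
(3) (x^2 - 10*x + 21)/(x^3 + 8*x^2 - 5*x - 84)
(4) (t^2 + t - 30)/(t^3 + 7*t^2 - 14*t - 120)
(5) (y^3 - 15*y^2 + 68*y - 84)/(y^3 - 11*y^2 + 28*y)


(1) = (2*c - 16)/(2*c^2 + 3*c - 35)
(2) = (8*k^2 + k*(-64*sqrt(2) - 28) + 224*sqrt(2))/(8*k - 40*sqrt(2))
(3) = (x - 7)/(x^2 + 11*x + 28)
(4) = (t - 5)/(t^2 + t - 20)
(5) = (y^2 - 8*y + 12)/(y^2 - 4*y)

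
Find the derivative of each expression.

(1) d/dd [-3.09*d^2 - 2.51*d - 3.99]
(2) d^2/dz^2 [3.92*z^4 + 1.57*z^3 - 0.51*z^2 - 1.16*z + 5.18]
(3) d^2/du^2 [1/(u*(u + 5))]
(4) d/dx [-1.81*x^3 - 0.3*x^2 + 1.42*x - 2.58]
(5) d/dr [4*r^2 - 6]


(1) = -6.18*d - 2.51
(2) = 47.04*z^2 + 9.42*z - 1.02
(3) = 2*(u^2 + u*(u + 5) + (u + 5)^2)/(u^3*(u + 5)^3)
(4) = -5.43*x^2 - 0.6*x + 1.42
(5) = 8*r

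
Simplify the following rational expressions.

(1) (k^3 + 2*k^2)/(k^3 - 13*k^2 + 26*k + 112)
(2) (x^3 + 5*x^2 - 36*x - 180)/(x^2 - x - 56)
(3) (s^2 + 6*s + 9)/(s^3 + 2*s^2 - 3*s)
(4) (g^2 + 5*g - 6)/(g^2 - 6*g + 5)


(1) = k^2/(k^2 - 15*k + 56)
(2) = (x^3 + 5*x^2 - 36*x - 180)/(x^2 - x - 56)
(3) = (s + 3)/(s^2 - s)
(4) = (g + 6)/(g - 5)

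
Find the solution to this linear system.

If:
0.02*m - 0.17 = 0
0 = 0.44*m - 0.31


Then:
No Solution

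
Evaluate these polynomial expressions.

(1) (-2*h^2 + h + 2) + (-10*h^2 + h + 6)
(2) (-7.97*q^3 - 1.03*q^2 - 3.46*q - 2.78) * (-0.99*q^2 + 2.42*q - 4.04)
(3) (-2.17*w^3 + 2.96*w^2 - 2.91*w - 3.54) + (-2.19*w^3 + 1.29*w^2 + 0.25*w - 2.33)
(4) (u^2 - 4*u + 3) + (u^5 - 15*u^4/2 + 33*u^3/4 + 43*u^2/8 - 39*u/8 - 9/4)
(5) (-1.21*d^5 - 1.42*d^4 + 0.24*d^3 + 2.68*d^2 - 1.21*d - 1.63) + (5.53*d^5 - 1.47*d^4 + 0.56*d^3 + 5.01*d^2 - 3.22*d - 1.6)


(1) = -12*h^2 + 2*h + 8
(2) = 7.8903*q^5 - 18.2677*q^4 + 33.1316*q^3 - 1.4598*q^2 + 7.2508*q + 11.2312
(3) = -4.36*w^3 + 4.25*w^2 - 2.66*w - 5.87
(4) = u^5 - 15*u^4/2 + 33*u^3/4 + 51*u^2/8 - 71*u/8 + 3/4
(5) = 4.32*d^5 - 2.89*d^4 + 0.8*d^3 + 7.69*d^2 - 4.43*d - 3.23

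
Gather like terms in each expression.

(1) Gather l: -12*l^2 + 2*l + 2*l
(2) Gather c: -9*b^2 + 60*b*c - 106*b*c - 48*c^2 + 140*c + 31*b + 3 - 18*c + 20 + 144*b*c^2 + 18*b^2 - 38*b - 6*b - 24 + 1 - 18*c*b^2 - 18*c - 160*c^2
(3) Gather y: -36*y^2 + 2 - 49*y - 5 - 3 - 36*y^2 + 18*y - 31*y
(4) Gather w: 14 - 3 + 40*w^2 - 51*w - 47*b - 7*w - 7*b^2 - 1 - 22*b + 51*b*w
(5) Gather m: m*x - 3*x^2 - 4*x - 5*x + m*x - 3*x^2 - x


(1) = -12*l^2 + 4*l
(2) = 9*b^2 - 13*b + c^2*(144*b - 208) + c*(-18*b^2 - 46*b + 104)
(3) = -72*y^2 - 62*y - 6
(4) = -7*b^2 - 69*b + 40*w^2 + w*(51*b - 58) + 10
(5) = 2*m*x - 6*x^2 - 10*x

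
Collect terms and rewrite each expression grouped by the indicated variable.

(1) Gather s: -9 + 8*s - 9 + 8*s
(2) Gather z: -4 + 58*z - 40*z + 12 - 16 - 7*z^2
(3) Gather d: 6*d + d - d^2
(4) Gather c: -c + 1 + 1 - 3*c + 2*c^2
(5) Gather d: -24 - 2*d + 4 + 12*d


(1) = 16*s - 18
(2) = -7*z^2 + 18*z - 8
(3) = -d^2 + 7*d
(4) = 2*c^2 - 4*c + 2
(5) = 10*d - 20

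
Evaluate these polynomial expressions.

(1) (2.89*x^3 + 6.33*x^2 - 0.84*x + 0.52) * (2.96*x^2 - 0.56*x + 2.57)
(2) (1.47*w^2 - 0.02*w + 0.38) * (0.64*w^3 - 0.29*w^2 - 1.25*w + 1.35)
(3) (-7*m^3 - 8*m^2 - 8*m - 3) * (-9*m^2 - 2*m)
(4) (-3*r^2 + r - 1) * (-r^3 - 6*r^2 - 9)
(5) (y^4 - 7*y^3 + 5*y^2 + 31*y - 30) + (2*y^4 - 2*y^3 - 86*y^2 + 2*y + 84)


(1) = 8.5544*x^5 + 17.1184*x^4 + 1.3961*x^3 + 18.2777*x^2 - 2.45*x + 1.3364
(2) = 0.9408*w^5 - 0.4391*w^4 - 1.5885*w^3 + 1.8993*w^2 - 0.502*w + 0.513
(3) = 63*m^5 + 86*m^4 + 88*m^3 + 43*m^2 + 6*m
(4) = 3*r^5 + 17*r^4 - 5*r^3 + 33*r^2 - 9*r + 9
(5) = 3*y^4 - 9*y^3 - 81*y^2 + 33*y + 54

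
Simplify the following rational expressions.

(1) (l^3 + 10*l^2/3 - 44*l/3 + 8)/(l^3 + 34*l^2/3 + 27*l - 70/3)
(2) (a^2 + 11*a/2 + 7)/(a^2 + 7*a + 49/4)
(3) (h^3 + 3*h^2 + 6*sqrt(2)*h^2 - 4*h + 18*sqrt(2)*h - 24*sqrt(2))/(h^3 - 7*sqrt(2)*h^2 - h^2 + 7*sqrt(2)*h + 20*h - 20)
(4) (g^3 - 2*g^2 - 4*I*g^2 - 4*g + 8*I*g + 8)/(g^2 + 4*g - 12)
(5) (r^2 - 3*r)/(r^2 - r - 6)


(1) = (l^2 + 4*l - 12)/(l^2 + 12*l + 35)
(2) = (2*a + 4)/(2*a + 7)
(3) = (h^2 + h*(4 + 6*sqrt(2)) + 24*sqrt(2))/(h^2 - 7*sqrt(2)*h + 20)
(4) = (g^2 - 4*I*g - 4)/(g + 6)
(5) = r/(r + 2)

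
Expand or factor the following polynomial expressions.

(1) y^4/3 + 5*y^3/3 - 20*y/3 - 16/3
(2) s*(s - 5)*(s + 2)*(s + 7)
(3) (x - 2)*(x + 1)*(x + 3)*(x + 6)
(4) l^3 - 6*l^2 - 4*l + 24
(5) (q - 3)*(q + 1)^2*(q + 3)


(1) = (y/3 + 1/3)*(y - 2)*(y + 2)*(y + 4)
(2) = s^4 + 4*s^3 - 31*s^2 - 70*s
(3) = x^4 + 8*x^3 + 7*x^2 - 36*x - 36
(4) = (l - 6)*(l - 2)*(l + 2)
(5) = q^4 + 2*q^3 - 8*q^2 - 18*q - 9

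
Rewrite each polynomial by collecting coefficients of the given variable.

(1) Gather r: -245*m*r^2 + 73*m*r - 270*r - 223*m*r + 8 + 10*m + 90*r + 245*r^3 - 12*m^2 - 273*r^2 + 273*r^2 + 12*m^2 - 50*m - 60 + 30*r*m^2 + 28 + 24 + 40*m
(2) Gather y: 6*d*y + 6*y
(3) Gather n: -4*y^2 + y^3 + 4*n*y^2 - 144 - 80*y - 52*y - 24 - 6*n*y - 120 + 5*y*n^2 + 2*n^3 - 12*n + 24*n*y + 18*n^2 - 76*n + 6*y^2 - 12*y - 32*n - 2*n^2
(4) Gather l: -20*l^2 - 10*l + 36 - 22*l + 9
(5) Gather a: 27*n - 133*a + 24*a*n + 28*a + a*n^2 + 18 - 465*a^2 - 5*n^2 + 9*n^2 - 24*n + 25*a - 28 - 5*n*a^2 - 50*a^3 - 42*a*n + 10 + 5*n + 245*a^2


(1) = -245*m*r^2 + 245*r^3 + r*(30*m^2 - 150*m - 180)
(2) = y*(6*d + 6)
(3) = 2*n^3 + n^2*(5*y + 16) + n*(4*y^2 + 18*y - 120) + y^3 + 2*y^2 - 144*y - 288
(4) = -20*l^2 - 32*l + 45
(5) = -50*a^3 + a^2*(-5*n - 220) + a*(n^2 - 18*n - 80) + 4*n^2 + 8*n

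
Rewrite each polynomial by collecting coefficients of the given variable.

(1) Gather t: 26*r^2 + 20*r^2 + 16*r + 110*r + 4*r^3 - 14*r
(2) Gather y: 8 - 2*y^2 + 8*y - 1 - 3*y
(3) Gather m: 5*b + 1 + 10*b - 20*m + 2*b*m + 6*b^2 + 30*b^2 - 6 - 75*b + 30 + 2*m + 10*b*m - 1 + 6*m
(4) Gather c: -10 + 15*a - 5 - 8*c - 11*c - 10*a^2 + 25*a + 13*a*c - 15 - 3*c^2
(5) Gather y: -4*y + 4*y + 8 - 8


(1) = 4*r^3 + 46*r^2 + 112*r
(2) = -2*y^2 + 5*y + 7
(3) = 36*b^2 - 60*b + m*(12*b - 12) + 24
(4) = -10*a^2 + 40*a - 3*c^2 + c*(13*a - 19) - 30
(5) = 0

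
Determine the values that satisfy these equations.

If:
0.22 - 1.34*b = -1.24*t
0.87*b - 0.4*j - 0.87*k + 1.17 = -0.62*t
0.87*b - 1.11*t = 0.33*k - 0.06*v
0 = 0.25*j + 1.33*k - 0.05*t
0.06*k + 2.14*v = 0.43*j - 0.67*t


Then:
b = -4.88
j = -26.57
k = 4.79
t = -5.45
v = -3.76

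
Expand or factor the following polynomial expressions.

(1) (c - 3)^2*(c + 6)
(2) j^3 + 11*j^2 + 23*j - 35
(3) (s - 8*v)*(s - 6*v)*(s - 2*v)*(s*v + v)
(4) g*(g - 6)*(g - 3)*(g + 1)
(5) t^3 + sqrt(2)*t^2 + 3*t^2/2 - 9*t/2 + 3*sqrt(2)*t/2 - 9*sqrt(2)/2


(1) = c^3 - 27*c + 54
(2) = (j - 1)*(j + 5)*(j + 7)
(3) = s^4*v - 16*s^3*v^2 + s^3*v + 76*s^2*v^3 - 16*s^2*v^2 - 96*s*v^4 + 76*s*v^3 - 96*v^4
(4) = g^4 - 8*g^3 + 9*g^2 + 18*g
(5) = (t - 3/2)*(t + 3)*(t + sqrt(2))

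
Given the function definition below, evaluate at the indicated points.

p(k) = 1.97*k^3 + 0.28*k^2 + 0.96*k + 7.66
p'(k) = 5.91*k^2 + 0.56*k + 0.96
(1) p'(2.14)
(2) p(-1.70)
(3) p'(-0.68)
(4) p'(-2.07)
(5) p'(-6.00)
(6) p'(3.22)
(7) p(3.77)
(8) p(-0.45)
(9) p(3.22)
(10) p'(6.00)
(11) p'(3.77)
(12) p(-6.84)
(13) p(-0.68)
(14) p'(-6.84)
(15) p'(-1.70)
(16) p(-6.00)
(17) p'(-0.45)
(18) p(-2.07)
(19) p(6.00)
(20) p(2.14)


(1) = 29.22
(2) = -2.84
(3) = 3.31
(4) = 25.12
(5) = 210.36
(6) = 64.04
(7) = 120.82
(8) = 7.11
(9) = 79.43
(10) = 217.08
(11) = 87.07
(12) = -616.23
(13) = 6.52
(14) = 273.63
(15) = 17.09
(16) = -413.54
(17) = 1.90
(18) = -10.60
(19) = 449.02
(20) = 30.30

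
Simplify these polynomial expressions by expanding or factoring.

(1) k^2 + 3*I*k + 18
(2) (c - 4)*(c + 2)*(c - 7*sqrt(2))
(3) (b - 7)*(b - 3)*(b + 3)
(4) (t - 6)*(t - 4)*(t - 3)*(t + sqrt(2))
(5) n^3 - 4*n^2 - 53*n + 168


(1) = (k - 3*I)*(k + 6*I)
(2) = c^3 - 7*sqrt(2)*c^2 - 2*c^2 - 8*c + 14*sqrt(2)*c + 56*sqrt(2)
(3) = b^3 - 7*b^2 - 9*b + 63
(4) = t^4 - 13*t^3 + sqrt(2)*t^3 - 13*sqrt(2)*t^2 + 54*t^2 - 72*t + 54*sqrt(2)*t - 72*sqrt(2)
(5) = (n - 8)*(n - 3)*(n + 7)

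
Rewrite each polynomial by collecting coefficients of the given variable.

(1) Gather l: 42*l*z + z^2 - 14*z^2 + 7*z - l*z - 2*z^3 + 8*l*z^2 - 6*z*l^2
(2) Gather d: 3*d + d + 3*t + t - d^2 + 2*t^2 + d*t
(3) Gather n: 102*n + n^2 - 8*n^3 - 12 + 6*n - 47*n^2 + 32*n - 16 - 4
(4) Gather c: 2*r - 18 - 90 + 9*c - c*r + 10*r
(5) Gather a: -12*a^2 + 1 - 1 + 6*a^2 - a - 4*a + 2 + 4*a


(1) = -6*l^2*z + l*(8*z^2 + 41*z) - 2*z^3 - 13*z^2 + 7*z
(2) = -d^2 + d*(t + 4) + 2*t^2 + 4*t
(3) = -8*n^3 - 46*n^2 + 140*n - 32
(4) = c*(9 - r) + 12*r - 108
(5) = -6*a^2 - a + 2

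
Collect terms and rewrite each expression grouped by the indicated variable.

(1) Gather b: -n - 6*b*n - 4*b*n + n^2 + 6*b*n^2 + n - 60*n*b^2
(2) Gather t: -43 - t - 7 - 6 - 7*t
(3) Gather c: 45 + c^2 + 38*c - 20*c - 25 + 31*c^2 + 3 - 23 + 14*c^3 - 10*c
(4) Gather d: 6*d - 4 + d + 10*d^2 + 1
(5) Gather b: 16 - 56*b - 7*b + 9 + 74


(1) = -60*b^2*n + b*(6*n^2 - 10*n) + n^2
(2) = -8*t - 56
(3) = 14*c^3 + 32*c^2 + 8*c
(4) = 10*d^2 + 7*d - 3
(5) = 99 - 63*b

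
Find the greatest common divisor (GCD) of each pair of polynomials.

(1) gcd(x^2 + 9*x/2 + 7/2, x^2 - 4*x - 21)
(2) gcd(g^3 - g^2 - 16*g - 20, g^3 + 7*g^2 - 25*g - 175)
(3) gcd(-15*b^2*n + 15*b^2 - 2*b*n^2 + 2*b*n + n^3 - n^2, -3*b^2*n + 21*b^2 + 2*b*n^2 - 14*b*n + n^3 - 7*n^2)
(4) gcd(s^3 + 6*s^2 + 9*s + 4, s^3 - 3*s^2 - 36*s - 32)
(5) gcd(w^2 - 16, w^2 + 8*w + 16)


(1) = 1
(2) = gcd((g - 5)*(g + 2)^2, (g - 5)*(g + 5)*(g + 7)) = g - 5
(3) = gcd((-5*b + n)*(3*b + n)*(n - 1), (-b + n)*(3*b + n)*(n - 7)) = 3*b + n
(4) = s^2 + 5*s + 4
(5) = w + 4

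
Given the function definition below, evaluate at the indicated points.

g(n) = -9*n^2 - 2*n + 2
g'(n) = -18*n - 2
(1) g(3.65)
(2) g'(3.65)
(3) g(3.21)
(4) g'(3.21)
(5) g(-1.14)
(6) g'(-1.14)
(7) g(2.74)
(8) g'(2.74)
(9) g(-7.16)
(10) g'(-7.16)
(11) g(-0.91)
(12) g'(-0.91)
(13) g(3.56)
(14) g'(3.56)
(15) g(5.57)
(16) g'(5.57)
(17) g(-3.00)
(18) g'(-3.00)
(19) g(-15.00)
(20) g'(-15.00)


(1) = -125.20
(2) = -67.70
(3) = -97.16
(4) = -59.78
(5) = -7.42
(6) = 18.52
(7) = -71.05
(8) = -51.32
(9) = -445.07
(10) = 126.88
(11) = -3.63
(12) = 14.38
(13) = -119.18
(14) = -66.08
(15) = -288.36
(16) = -102.26
(17) = -73.00
(18) = 52.00
(19) = -1993.00
(20) = 268.00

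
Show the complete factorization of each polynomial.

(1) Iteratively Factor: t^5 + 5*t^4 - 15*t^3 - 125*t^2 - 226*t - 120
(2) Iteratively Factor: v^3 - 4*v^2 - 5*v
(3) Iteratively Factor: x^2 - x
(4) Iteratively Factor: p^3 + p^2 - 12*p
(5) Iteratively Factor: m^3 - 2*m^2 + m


(1) = (t + 3)*(t^4 + 2*t^3 - 21*t^2 - 62*t - 40) = (t + 3)*(t + 4)*(t^3 - 2*t^2 - 13*t - 10) = (t + 1)*(t + 3)*(t + 4)*(t^2 - 3*t - 10) = (t + 1)*(t + 2)*(t + 3)*(t + 4)*(t - 5)
(2) = (v + 1)*(v^2 - 5*v) = v*(v + 1)*(v - 5)
(3) = (x)*(x - 1)
(4) = (p + 4)*(p^2 - 3*p) = p*(p + 4)*(p - 3)
(5) = (m)*(m^2 - 2*m + 1) = m*(m - 1)*(m - 1)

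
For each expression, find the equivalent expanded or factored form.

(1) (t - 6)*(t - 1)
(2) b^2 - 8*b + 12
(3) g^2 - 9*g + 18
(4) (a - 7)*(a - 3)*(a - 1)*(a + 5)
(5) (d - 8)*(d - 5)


(1) = t^2 - 7*t + 6
(2) = (b - 6)*(b - 2)
(3) = (g - 6)*(g - 3)
(4) = a^4 - 6*a^3 - 24*a^2 + 134*a - 105
(5) = d^2 - 13*d + 40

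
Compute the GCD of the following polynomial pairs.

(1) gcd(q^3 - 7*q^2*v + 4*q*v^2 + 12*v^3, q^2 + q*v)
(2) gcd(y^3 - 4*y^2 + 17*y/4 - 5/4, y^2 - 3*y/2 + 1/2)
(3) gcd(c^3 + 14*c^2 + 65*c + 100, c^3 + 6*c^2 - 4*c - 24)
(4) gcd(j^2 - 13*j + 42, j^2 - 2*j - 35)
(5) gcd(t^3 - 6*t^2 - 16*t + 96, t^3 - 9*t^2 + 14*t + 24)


(1) = gcd((q - 6*v)*(q - 2*v)*(q + v), q*(q + v)) = q + v
(2) = y^2 - 3*y/2 + 1/2
(3) = 1
(4) = gcd((j - 7)*(j - 6), (j - 7)*(j + 5)) = j - 7
(5) = gcd((t - 6)*(t - 4)*(t + 4), (t - 6)*(t - 4)*(t + 1)) = t^2 - 10*t + 24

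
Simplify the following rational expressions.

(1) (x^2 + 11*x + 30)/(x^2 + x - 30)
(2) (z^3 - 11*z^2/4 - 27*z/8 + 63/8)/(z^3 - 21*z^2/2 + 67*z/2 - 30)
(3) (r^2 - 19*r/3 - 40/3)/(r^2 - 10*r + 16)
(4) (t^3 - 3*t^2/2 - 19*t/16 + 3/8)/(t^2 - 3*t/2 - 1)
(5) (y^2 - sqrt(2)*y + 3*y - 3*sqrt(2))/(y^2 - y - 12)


(1) = (x + 5)/(x - 5)
(2) = (4*z^2 - 5*z - 21)/(4*z^2 - 36*z + 80)
(3) = (3*r + 5)/(3*r - 6)
(4) = (16*t^2 + 8*t - 3)/(16*t + 8)
(5) = (y - sqrt(2))/(y - 4)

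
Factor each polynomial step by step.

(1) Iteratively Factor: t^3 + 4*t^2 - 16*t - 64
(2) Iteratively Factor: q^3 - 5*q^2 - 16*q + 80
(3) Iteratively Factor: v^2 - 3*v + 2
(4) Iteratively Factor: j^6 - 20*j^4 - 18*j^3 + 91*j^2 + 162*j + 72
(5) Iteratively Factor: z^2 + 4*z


(1) = (t - 4)*(t^2 + 8*t + 16) = (t - 4)*(t + 4)*(t + 4)
(2) = (q + 4)*(q^2 - 9*q + 20) = (q - 4)*(q + 4)*(q - 5)
(3) = (v - 1)*(v - 2)
(4) = (j - 4)*(j^5 + 4*j^4 - 4*j^3 - 34*j^2 - 45*j - 18) = (j - 4)*(j + 1)*(j^4 + 3*j^3 - 7*j^2 - 27*j - 18) = (j - 4)*(j + 1)^2*(j^3 + 2*j^2 - 9*j - 18) = (j - 4)*(j - 3)*(j + 1)^2*(j^2 + 5*j + 6) = (j - 4)*(j - 3)*(j + 1)^2*(j + 3)*(j + 2)
(5) = (z + 4)*(z)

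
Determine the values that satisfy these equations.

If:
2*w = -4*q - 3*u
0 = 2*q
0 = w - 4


Then:
q = 0
u = -8/3
w = 4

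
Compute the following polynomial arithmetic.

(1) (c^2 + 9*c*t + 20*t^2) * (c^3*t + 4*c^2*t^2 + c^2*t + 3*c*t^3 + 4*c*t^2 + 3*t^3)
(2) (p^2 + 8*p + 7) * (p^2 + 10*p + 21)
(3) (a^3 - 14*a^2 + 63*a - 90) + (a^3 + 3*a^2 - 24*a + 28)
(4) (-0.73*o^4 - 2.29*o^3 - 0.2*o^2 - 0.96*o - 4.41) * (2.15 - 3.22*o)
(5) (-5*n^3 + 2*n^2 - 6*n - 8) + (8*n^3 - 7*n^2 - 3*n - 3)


(1) = c^5*t + 13*c^4*t^2 + c^4*t + 59*c^3*t^3 + 13*c^3*t^2 + 107*c^2*t^4 + 59*c^2*t^3 + 60*c*t^5 + 107*c*t^4 + 60*t^5
(2) = p^4 + 18*p^3 + 108*p^2 + 238*p + 147
(3) = 2*a^3 - 11*a^2 + 39*a - 62
(4) = 2.3506*o^5 + 5.8043*o^4 - 4.2795*o^3 + 2.6612*o^2 + 12.1362*o - 9.4815
(5) = 3*n^3 - 5*n^2 - 9*n - 11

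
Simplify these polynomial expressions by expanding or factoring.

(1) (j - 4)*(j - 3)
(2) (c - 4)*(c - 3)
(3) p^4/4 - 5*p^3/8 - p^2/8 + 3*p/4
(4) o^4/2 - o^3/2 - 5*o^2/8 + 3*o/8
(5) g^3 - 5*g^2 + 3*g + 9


(1) = j^2 - 7*j + 12
(2) = c^2 - 7*c + 12
(3) = p*(p/4 + 1/4)*(p - 2)*(p - 3/2)
(4) = o*(o/2 + 1/2)*(o - 3/2)*(o - 1/2)
(5) = (g - 3)^2*(g + 1)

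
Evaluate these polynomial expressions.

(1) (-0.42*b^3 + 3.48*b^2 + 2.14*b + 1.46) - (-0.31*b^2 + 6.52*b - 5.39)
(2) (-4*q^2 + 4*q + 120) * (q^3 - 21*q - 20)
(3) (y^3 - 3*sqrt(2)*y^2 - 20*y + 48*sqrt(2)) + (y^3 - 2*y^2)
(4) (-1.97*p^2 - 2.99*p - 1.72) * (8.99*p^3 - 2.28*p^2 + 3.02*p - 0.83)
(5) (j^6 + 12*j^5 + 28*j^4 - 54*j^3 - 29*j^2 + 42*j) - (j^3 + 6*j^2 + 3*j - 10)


(1) = -0.42*b^3 + 3.79*b^2 - 4.38*b + 6.85
(2) = -4*q^5 + 4*q^4 + 204*q^3 - 4*q^2 - 2600*q - 2400
(3) = 2*y^3 - 3*sqrt(2)*y^2 - 2*y^2 - 20*y + 48*sqrt(2)
(4) = -17.7103*p^5 - 22.3885*p^4 - 14.595*p^3 - 3.4731*p^2 - 2.7127*p + 1.4276
(5) = j^6 + 12*j^5 + 28*j^4 - 55*j^3 - 35*j^2 + 39*j + 10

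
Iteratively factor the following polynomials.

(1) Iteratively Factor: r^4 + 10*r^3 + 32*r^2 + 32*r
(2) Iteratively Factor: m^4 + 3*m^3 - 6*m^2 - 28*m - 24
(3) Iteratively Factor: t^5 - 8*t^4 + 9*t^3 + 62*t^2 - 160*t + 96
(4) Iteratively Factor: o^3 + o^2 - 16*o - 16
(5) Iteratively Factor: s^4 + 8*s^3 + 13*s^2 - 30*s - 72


(1) = (r + 4)*(r^3 + 6*r^2 + 8*r) = (r + 4)^2*(r^2 + 2*r) = (r + 2)*(r + 4)^2*(r)
(2) = (m + 2)*(m^3 + m^2 - 8*m - 12) = (m - 3)*(m + 2)*(m^2 + 4*m + 4) = (m - 3)*(m + 2)^2*(m + 2)
(3) = (t - 4)*(t^4 - 4*t^3 - 7*t^2 + 34*t - 24) = (t - 4)*(t - 1)*(t^3 - 3*t^2 - 10*t + 24) = (t - 4)*(t - 2)*(t - 1)*(t^2 - t - 12) = (t - 4)^2*(t - 2)*(t - 1)*(t + 3)
(4) = (o + 1)*(o^2 - 16) = (o + 1)*(o + 4)*(o - 4)
(5) = (s + 4)*(s^3 + 4*s^2 - 3*s - 18) = (s + 3)*(s + 4)*(s^2 + s - 6) = (s - 2)*(s + 3)*(s + 4)*(s + 3)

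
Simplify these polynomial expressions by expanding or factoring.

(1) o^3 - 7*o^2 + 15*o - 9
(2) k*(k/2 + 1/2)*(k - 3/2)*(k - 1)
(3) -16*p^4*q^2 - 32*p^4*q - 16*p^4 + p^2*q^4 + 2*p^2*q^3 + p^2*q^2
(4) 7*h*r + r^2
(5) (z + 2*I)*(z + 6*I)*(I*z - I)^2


(1) = (o - 3)^2*(o - 1)
(2) = k^4/2 - 3*k^3/4 - k^2/2 + 3*k/4
(3) = (-4*p + q)*(4*p + q)*(p*q + p)^2
(4) = r*(7*h + r)
(5) = -z^4 + 2*z^3 - 8*I*z^3 + 11*z^2 + 16*I*z^2 - 24*z - 8*I*z + 12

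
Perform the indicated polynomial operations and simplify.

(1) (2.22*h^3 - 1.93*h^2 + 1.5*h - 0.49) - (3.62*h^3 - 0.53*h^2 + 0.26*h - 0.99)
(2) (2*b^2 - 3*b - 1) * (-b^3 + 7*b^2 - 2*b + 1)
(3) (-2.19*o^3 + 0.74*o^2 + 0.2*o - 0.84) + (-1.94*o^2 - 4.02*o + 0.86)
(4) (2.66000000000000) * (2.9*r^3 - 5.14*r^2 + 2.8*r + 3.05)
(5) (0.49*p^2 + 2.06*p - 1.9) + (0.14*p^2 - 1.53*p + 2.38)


(1) = -1.4*h^3 - 1.4*h^2 + 1.24*h + 0.5
(2) = -2*b^5 + 17*b^4 - 24*b^3 + b^2 - b - 1
(3) = -2.19*o^3 - 1.2*o^2 - 3.82*o + 0.02
(4) = 7.714*r^3 - 13.6724*r^2 + 7.448*r + 8.113
(5) = 0.63*p^2 + 0.53*p + 0.48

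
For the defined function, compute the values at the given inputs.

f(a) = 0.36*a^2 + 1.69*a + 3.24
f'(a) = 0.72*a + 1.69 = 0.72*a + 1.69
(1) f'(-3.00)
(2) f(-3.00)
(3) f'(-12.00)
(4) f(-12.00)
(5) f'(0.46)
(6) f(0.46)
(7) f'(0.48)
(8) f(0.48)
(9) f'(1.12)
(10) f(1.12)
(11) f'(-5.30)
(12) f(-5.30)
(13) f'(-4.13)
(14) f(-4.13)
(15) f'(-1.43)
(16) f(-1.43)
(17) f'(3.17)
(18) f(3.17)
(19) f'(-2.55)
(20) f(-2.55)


(1) = -0.47
(2) = 1.41
(3) = -6.95
(4) = 34.80
(5) = 2.02
(6) = 4.09
(7) = 2.04
(8) = 4.13
(9) = 2.50
(10) = 5.58
(11) = -2.13
(12) = 4.40
(13) = -1.28
(14) = 2.40
(15) = 0.66
(16) = 1.56
(17) = 3.97
(18) = 12.21
(19) = -0.15
(20) = 1.27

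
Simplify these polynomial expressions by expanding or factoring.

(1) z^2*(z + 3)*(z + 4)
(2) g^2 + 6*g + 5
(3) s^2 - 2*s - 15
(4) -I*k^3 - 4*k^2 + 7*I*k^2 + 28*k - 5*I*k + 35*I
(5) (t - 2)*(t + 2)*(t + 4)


(1) = z^4 + 7*z^3 + 12*z^2
(2) = (g + 1)*(g + 5)
(3) = (s - 5)*(s + 3)
(4) = (k - 7)*(k - 5*I)*(-I*k + 1)
(5) = t^3 + 4*t^2 - 4*t - 16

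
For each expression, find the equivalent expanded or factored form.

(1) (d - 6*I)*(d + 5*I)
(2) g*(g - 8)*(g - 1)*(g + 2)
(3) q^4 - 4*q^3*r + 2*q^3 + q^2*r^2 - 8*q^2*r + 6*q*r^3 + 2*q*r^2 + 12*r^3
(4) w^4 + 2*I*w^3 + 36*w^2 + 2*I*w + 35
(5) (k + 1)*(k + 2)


(1) = d^2 - I*d + 30
(2) = g^4 - 7*g^3 - 10*g^2 + 16*g
(3) = (q + 2)*(q - 3*r)*(q - 2*r)*(q + r)
(4) = (w - 5*I)*(w - I)*(w + I)*(w + 7*I)
(5) = k^2 + 3*k + 2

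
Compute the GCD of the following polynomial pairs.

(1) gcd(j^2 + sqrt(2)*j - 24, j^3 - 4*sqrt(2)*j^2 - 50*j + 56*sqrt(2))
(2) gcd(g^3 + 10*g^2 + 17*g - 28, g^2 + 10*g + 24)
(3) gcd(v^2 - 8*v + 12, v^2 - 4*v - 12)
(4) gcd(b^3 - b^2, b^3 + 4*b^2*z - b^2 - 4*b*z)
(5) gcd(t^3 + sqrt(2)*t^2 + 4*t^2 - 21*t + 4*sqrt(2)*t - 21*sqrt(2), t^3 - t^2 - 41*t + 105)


(1) = j + 4*sqrt(2)
(2) = gcd((g - 1)*(g + 4)*(g + 7), (g + 4)*(g + 6)) = g + 4
(3) = gcd((v - 6)*(v - 2), (v - 6)*(v + 2)) = v - 6
(4) = b^2 - b
(5) = gcd((t - 3)*(t + 7)*(t + sqrt(2)), (t - 5)*(t - 3)*(t + 7)) = t^2 + 4*t - 21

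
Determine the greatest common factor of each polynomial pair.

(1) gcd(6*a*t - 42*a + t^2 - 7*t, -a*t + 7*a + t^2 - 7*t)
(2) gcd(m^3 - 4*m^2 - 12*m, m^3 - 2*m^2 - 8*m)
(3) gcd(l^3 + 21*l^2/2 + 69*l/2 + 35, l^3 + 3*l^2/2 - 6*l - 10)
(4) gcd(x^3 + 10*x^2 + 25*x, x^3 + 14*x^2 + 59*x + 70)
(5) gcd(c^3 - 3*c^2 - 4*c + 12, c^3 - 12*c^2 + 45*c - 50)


(1) = gcd((6*a + t)*(t - 7), (-a + t)*(t - 7)) = t - 7
(2) = gcd(m*(m - 6)*(m + 2), m*(m - 4)*(m + 2)) = m^2 + 2*m
(3) = l + 2
(4) = gcd(x*(x + 5)^2, (x + 2)*(x + 5)*(x + 7)) = x + 5
(5) = gcd((c - 3)*(c - 2)*(c + 2), (c - 5)^2*(c - 2)) = c - 2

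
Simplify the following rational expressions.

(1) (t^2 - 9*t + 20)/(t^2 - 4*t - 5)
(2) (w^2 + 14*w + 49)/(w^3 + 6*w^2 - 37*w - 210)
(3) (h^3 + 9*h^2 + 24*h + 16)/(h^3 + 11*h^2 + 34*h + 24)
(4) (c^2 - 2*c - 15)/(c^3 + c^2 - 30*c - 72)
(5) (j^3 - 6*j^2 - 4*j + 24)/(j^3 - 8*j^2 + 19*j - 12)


(1) = (t - 4)/(t + 1)
(2) = (w + 7)/(w^2 - w - 30)
(3) = (h + 4)/(h + 6)
(4) = (c - 5)/(c^2 - 2*c - 24)
(5) = (j^3 - 6*j^2 - 4*j + 24)/(j^3 - 8*j^2 + 19*j - 12)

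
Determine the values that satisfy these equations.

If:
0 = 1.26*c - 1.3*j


Then:
c = 1.03174603174603*j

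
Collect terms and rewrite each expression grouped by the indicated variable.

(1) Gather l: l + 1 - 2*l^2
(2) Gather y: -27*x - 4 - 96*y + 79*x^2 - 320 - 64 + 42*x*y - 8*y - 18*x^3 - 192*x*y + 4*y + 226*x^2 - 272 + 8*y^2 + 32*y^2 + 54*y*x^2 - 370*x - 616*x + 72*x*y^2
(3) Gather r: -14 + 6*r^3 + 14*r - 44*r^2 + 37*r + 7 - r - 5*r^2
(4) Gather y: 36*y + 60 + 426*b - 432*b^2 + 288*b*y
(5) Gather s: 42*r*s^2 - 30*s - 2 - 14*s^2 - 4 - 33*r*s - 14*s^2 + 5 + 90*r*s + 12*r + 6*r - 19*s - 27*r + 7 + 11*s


(1) = -2*l^2 + l + 1
(2) = -18*x^3 + 305*x^2 - 1013*x + y^2*(72*x + 40) + y*(54*x^2 - 150*x - 100) - 660
(3) = 6*r^3 - 49*r^2 + 50*r - 7
(4) = -432*b^2 + 426*b + y*(288*b + 36) + 60
(5) = -9*r + s^2*(42*r - 28) + s*(57*r - 38) + 6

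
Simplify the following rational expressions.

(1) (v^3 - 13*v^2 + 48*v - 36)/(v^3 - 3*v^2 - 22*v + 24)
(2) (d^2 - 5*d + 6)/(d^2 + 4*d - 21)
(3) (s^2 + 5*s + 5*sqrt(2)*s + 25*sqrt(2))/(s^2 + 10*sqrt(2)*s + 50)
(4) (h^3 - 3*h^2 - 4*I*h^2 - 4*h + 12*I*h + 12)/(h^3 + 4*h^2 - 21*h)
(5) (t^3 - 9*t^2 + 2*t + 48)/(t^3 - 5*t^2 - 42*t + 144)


(1) = (v - 6)/(v + 4)
(2) = (d - 2)/(d + 7)
(3) = (s + 5)/(s + 5*sqrt(2))
(4) = (h^2 - 4*I*h - 4)/(h^2 + 7*h)
(5) = (t + 2)/(t + 6)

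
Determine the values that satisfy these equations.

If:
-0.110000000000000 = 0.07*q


Then:
q = -1.57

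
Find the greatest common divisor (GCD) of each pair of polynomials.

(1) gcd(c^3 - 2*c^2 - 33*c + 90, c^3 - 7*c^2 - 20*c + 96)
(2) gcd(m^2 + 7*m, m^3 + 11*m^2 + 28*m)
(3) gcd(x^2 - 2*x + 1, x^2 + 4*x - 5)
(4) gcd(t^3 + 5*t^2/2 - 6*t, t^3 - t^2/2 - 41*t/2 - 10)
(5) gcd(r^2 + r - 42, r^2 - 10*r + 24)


(1) = gcd((c - 5)*(c - 3)*(c + 6), (c - 8)*(c - 3)*(c + 4)) = c - 3
(2) = gcd(m*(m + 7), m*(m + 4)*(m + 7)) = m^2 + 7*m
(3) = x - 1
(4) = t + 4
(5) = gcd((r - 6)*(r + 7), (r - 6)*(r - 4)) = r - 6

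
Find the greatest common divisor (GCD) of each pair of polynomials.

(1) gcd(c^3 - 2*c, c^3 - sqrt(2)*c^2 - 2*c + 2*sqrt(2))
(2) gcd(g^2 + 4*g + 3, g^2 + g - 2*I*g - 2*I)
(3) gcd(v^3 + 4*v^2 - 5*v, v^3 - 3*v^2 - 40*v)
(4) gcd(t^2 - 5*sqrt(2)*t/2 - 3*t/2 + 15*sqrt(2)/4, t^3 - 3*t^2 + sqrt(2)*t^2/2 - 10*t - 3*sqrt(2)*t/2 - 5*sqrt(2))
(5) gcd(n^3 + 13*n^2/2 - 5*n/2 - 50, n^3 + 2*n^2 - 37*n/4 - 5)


(1) = gcd(c*(c - sqrt(2))*(c + sqrt(2)), (c - sqrt(2))^2*(c + sqrt(2))) = c^2 - 2
(2) = g + 1
(3) = gcd(v*(v - 1)*(v + 5), v*(v - 8)*(v + 5)) = v^2 + 5*v
(4) = 1
(5) = gcd((n - 5/2)*(n + 4)*(n + 5), (n - 5/2)*(n + 1/2)*(n + 4)) = n^2 + 3*n/2 - 10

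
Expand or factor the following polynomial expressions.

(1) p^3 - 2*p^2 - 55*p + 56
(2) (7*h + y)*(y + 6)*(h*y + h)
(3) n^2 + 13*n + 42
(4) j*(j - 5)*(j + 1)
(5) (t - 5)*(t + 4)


(1) = (p - 8)*(p - 1)*(p + 7)
(2) = 7*h^2*y^2 + 49*h^2*y + 42*h^2 + h*y^3 + 7*h*y^2 + 6*h*y
(3) = (n + 6)*(n + 7)
(4) = j^3 - 4*j^2 - 5*j
(5) = t^2 - t - 20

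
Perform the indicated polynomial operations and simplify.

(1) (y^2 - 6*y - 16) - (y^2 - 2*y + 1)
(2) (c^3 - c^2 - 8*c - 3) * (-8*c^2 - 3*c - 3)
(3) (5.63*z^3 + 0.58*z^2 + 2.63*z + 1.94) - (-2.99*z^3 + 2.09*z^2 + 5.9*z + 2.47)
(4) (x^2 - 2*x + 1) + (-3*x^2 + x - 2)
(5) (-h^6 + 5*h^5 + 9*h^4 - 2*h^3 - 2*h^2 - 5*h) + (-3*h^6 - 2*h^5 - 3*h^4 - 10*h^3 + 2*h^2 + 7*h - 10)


(1) = -4*y - 17
(2) = -8*c^5 + 5*c^4 + 64*c^3 + 51*c^2 + 33*c + 9
(3) = 8.62*z^3 - 1.51*z^2 - 3.27*z - 0.53
(4) = -2*x^2 - x - 1
(5) = -4*h^6 + 3*h^5 + 6*h^4 - 12*h^3 + 2*h - 10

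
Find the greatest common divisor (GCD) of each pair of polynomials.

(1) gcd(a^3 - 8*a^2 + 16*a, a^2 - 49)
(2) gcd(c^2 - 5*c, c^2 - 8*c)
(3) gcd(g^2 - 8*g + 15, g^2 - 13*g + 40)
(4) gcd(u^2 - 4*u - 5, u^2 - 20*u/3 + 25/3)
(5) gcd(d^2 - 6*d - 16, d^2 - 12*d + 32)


(1) = 1
(2) = c
(3) = g - 5
(4) = u - 5
(5) = d - 8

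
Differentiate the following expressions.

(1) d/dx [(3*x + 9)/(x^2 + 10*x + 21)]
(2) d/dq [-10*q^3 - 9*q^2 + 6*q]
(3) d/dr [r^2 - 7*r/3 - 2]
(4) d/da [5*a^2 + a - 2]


(1) = -3/(x^2 + 14*x + 49)
(2) = -30*q^2 - 18*q + 6
(3) = 2*r - 7/3
(4) = 10*a + 1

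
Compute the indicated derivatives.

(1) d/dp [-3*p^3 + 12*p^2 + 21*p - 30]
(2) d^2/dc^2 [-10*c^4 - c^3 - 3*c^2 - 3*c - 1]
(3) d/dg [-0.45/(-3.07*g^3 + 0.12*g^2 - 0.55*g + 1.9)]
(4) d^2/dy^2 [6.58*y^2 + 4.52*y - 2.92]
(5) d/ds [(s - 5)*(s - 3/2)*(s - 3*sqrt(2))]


(1) = -9*p^2 + 24*p + 21
(2) = -120*c^2 - 6*c - 6
(3) = (-4.1445*g^2 + 0.108*g - 0.2475)/(3.07*g^3 - 0.12*g^2 + 0.55*g - 1.9)^2
(4) = 13.1600000000000
(5) = 3*s^2 - 13*s - 6*sqrt(2)*s + 15/2 + 39*sqrt(2)/2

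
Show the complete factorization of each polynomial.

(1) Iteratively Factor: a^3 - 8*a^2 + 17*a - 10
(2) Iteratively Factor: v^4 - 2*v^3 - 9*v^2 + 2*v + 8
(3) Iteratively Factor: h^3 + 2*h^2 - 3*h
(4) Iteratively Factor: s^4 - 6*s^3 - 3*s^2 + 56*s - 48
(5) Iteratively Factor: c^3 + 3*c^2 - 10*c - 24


(1) = (a - 5)*(a^2 - 3*a + 2) = (a - 5)*(a - 2)*(a - 1)
(2) = (v - 4)*(v^3 + 2*v^2 - v - 2) = (v - 4)*(v + 2)*(v^2 - 1) = (v - 4)*(v + 1)*(v + 2)*(v - 1)
(3) = (h - 1)*(h^2 + 3*h) = (h - 1)*(h + 3)*(h)
(4) = (s - 1)*(s^3 - 5*s^2 - 8*s + 48) = (s - 1)*(s + 3)*(s^2 - 8*s + 16) = (s - 4)*(s - 1)*(s + 3)*(s - 4)
(5) = (c + 4)*(c^2 - c - 6) = (c + 2)*(c + 4)*(c - 3)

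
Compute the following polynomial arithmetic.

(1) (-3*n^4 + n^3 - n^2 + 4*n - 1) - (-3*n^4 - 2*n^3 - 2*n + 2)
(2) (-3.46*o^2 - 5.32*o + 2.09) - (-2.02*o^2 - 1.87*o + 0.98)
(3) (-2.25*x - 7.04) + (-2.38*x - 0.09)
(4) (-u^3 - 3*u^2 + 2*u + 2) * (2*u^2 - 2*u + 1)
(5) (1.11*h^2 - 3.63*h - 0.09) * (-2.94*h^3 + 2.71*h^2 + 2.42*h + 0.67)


(1) = 3*n^3 - n^2 + 6*n - 3
(2) = -1.44*o^2 - 3.45*o + 1.11
(3) = -4.63*x - 7.13
(4) = -2*u^5 - 4*u^4 + 9*u^3 - 3*u^2 - 2*u + 2
(5) = -3.2634*h^5 + 13.6803*h^4 - 6.8865*h^3 - 8.2848*h^2 - 2.6499*h - 0.0603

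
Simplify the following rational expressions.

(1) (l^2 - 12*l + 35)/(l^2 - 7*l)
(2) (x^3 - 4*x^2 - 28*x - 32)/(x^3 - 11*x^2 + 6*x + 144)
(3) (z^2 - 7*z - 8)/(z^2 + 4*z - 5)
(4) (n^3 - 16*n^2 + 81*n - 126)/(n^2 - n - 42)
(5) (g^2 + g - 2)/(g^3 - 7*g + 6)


(1) = (l - 5)/l
(2) = (x^2 + 4*x + 4)/(x^2 - 3*x - 18)
(3) = (z^2 - 7*z - 8)/(z^2 + 4*z - 5)
(4) = (n^2 - 9*n + 18)/(n + 6)
(5) = (g + 2)/(g^2 + g - 6)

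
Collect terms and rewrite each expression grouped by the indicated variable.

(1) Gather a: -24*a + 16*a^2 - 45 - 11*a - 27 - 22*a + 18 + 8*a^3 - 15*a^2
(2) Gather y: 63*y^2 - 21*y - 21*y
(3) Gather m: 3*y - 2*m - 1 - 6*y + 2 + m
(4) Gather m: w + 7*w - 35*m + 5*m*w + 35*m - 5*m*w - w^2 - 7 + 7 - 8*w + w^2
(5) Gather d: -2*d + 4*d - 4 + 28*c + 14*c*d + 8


(1) = 8*a^3 + a^2 - 57*a - 54
(2) = 63*y^2 - 42*y
(3) = -m - 3*y + 1
(4) = 0
(5) = 28*c + d*(14*c + 2) + 4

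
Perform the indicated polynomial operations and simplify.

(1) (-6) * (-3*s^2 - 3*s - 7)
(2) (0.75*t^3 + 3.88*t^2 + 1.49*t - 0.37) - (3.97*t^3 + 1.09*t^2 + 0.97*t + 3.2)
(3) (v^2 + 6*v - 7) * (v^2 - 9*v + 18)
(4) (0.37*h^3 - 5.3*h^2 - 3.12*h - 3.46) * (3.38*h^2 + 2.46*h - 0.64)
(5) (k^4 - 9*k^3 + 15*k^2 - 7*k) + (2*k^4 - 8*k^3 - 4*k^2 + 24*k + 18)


(1) = 18*s^2 + 18*s + 42
(2) = -3.22*t^3 + 2.79*t^2 + 0.52*t - 3.57
(3) = v^4 - 3*v^3 - 43*v^2 + 171*v - 126
(4) = 1.2506*h^5 - 17.0038*h^4 - 23.8204*h^3 - 15.978*h^2 - 6.5148*h + 2.2144
(5) = 3*k^4 - 17*k^3 + 11*k^2 + 17*k + 18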